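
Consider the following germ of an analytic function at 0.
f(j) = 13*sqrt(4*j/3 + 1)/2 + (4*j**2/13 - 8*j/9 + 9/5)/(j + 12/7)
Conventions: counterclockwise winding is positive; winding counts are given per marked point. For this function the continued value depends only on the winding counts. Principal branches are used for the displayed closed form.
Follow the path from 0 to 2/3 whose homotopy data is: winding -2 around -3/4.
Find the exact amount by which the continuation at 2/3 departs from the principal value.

The rational part is single-valued and drops out of the difference; each branch term changes only by its own monodromy.
(13/2)*sqrt(1 - j/(-3/4)): winding -2 is even, the square root returns to the same sheet, contribution 0.
Summing the contributions at j = 2/3 gives 0.

Continued minus principal equals 0.


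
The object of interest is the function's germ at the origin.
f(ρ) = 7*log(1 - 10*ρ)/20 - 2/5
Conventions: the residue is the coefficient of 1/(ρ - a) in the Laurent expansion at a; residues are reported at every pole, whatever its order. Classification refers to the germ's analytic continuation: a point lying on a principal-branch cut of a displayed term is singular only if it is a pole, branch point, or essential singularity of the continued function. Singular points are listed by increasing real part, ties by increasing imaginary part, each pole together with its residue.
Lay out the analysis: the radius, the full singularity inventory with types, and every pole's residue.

Branch term (7/20)*log(1 - ρ/(1/10)): its argument vanishes at ρ = 1/10, a logarithmic branch point, modulus 1/10.
The radius of convergence is the smallest modulus among the singular points: 1/10.

Radius of convergence at 0: 1/10.
At 1/10: a logarithmic branch point.


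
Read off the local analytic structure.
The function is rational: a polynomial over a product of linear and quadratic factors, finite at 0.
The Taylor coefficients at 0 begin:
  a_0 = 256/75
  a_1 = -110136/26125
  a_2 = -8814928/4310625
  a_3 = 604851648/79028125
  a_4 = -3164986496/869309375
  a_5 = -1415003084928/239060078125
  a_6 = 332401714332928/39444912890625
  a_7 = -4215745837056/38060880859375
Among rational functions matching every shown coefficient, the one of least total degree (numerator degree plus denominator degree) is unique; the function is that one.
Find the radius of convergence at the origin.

The radius of convergence is (1/2)*sqrt(5).

No rational of total degree below 6 reproduces all 8 coefficients; solving the [2/4] Pade equations on them gives f(δ) = (-δ**2 + 15*δ/38 + 16/3)/(δ**2 + 9*δ/11 + 5/4)**2, whose expansion matches every shown term.
Denominator factor (δ**2 + 9*δ/11 + 5/4)^2: discriminant -524/121, complex-conjugate roots (-9/22) + ((1/11)*sqrt(131))*i and (-9/22) - ((1/11)*sqrt(131))*i; poles of order 2, moduli (1/2)*sqrt(5) and (1/2)*sqrt(5).
The radius of convergence is the smallest modulus among the singular points: (1/2)*sqrt(5).


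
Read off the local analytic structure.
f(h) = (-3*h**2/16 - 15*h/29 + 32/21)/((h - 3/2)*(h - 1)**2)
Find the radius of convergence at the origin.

The radius of convergence is 1.

Denominator factor (h - 1)^2: pole of order 2 at 1, modulus 1.
Denominator factor (h - 3/2): pole of order 1 at 3/2, modulus 3/2.
The radius of convergence is the smallest modulus among the singular points: 1.


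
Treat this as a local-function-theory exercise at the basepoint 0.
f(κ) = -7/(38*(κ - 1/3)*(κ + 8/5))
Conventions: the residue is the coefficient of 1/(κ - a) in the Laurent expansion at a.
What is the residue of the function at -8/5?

The residue is 105/1102.

At the order-1 pole -8/5 set g(κ) = (κ - (-8/5))*f(κ) = -7/(38*(κ - 1/3)).
Simple pole: residue = g(a) at a = -8/5, which is 105/1102.


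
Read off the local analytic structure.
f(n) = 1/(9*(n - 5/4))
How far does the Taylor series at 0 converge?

Denominator factor (n - 5/4): pole of order 1 at 5/4, modulus 5/4.
The radius of convergence is the smallest modulus among the singular points: 5/4.

The radius of convergence is 5/4.


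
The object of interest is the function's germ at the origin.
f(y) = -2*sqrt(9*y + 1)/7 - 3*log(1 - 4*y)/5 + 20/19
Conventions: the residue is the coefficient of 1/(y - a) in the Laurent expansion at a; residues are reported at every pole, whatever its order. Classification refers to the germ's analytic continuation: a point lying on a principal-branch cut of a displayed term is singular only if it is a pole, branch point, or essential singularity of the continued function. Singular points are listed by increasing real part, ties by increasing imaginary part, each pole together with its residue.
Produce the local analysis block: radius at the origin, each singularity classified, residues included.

Branch term (-2/7)*sqrt(1 - y/(-1/9)): its argument vanishes at y = -1/9, a square-root branch point, modulus 1/9.
Branch term (-3/5)*log(1 - y/(1/4)): its argument vanishes at y = 1/4, a logarithmic branch point, modulus 1/4.
The radius of convergence is the smallest modulus among the singular points: 1/9.
List the singular points by increasing real part (a conjugate pair: the negative imaginary part first).

Radius of convergence at 0: 1/9.
At -1/9: an algebraic (square-root) branch point.
At 1/4: a logarithmic branch point.


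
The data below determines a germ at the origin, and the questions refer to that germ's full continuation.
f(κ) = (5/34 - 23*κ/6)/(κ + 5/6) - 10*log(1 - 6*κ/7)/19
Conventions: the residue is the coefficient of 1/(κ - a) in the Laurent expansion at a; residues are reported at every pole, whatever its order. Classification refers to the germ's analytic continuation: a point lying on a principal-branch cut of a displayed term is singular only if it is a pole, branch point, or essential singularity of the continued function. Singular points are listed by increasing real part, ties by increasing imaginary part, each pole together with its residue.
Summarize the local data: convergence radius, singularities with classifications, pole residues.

Denominator factor (κ + 5/6): pole of order 1 at -5/6, modulus 5/6.
Branch term (-10/19)*log(1 - κ/(7/6)): its argument vanishes at κ = 7/6, a logarithmic branch point, modulus 7/6.
The radius of convergence is the smallest modulus among the singular points: 5/6.
The branch term is analytic at -5/6 and contributes nothing to the residue; only the rational part matters.
At the order-1 pole -5/6 set g(κ) = (κ - (-5/6))*(rational part) = 5/34 - 23*κ/6.
Simple pole: residue = g(a) at a = -5/6, which is 2045/612.
List the singular points by increasing real part (a conjugate pair: the negative imaginary part first).

Radius of convergence at 0: 5/6.
At -5/6: a pole of order 1; residue 2045/612.
At 7/6: a logarithmic branch point.


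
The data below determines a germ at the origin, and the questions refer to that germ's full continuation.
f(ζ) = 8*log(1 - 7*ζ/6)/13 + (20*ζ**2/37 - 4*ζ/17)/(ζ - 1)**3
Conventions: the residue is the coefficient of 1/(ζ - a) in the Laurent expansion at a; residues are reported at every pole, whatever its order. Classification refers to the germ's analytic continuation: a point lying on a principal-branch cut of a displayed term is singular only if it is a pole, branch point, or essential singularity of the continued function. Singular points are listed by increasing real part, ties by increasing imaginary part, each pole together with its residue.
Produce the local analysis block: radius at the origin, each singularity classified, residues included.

Denominator factor (ζ - 1)^3: pole of order 3 at 1, modulus 1.
Branch term (8/13)*log(1 - ζ/(6/7)): its argument vanishes at ζ = 6/7, a logarithmic branch point, modulus 6/7.
The radius of convergence is the smallest modulus among the singular points: 6/7.
The branch term is analytic at 1 and contributes nothing to the residue; only the rational part matters.
At the order-3 pole 1 set g(ζ) = (ζ - (1))^3*(rational part) = 20*ζ**2/37 - 4*ζ/17.
Order-3 pole: residue = g''(a)/2; g''(1) = 40/37, so the residue is 20/37.
List the singular points by increasing real part (a conjugate pair: the negative imaginary part first).

Radius of convergence at 0: 6/7.
At 6/7: a logarithmic branch point.
At 1: a pole of order 3; residue 20/37.


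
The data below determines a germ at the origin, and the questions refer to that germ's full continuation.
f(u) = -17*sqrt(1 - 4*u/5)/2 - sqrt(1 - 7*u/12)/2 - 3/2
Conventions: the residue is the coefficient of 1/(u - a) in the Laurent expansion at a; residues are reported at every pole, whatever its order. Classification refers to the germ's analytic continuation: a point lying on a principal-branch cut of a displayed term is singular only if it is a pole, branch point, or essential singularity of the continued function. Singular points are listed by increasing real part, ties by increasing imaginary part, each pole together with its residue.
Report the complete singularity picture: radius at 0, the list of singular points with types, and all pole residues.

Radius of convergence at 0: 5/4.
At 5/4: an algebraic (square-root) branch point.
At 12/7: an algebraic (square-root) branch point.

Branch term (-1/2)*sqrt(1 - u/(12/7)): its argument vanishes at u = 12/7, a square-root branch point, modulus 12/7.
Branch term (-17/2)*sqrt(1 - u/(5/4)): its argument vanishes at u = 5/4, a square-root branch point, modulus 5/4.
The radius of convergence is the smallest modulus among the singular points: 5/4.
List the singular points by increasing real part (a conjugate pair: the negative imaginary part first).


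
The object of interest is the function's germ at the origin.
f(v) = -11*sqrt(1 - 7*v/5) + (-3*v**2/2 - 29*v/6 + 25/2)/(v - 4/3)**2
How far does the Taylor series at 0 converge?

Denominator factor (v - 4/3)^2: pole of order 2 at 4/3, modulus 4/3.
Branch term (-11)*sqrt(1 - v/(5/7)): its argument vanishes at v = 5/7, a square-root branch point, modulus 5/7.
The radius of convergence is the smallest modulus among the singular points: 5/7.

The radius of convergence is 5/7.


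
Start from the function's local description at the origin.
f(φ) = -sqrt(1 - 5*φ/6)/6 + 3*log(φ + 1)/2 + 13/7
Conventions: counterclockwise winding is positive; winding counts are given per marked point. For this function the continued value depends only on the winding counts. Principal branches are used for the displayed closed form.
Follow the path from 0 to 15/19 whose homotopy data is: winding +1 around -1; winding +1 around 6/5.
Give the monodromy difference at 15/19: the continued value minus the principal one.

Continued minus principal equals ((1/114)*sqrt(494)) + ((3)*pi)*i.

The rational part is single-valued and drops out of the difference; each branch term changes only by its own monodromy.
(3/2)*log(1 - φ/(-1)): each positive loop around -1 adds 2*pi*i to the log, so winding +1 contributes (3/2)*(1)*2*pi*i = (3)*pi*i.
(-1/6)*sqrt(1 - φ/(6/5)): winding +1 is odd, the square root flips sign, contributing -2*(-1/6)*sqrt(1 - (15/19)/(6/5)) = -2*(-1/6)*sqrt(13/38) = (1/114)*sqrt(494).
Summing the contributions at φ = 15/19 gives ((1/114)*sqrt(494)) + ((3)*pi)*i.


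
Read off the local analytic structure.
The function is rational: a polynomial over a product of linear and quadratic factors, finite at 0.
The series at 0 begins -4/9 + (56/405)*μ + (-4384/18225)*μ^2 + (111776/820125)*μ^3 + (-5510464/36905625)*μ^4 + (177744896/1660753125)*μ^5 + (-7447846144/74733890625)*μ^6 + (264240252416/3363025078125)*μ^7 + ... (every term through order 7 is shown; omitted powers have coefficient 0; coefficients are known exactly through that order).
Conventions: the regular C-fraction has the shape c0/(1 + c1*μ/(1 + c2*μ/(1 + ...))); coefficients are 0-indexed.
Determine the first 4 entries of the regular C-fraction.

The regular C-fraction coefficients are [-4/9, 14/45, 10/7, -10/7].

Taylor coefficients (read off): a_0 = -4/9, a_1 = 56/405, a_2 = -4384/18225, a_3 = 111776/820125.
c0 = a_0 = -4/9. Peel one level at a time: if S = 1 + c*μ/S' with S'(0) = 1, then c is the μ-coefficient of S and S' = c*μ/(S - 1).
S_1 = c0/f = 1 + (14/45)*μ + (-4/9)*μ^2 + ...; c1 = 14/45.
S_2 = c1*μ/(S_1 - 1) = 1 + (10/7)*μ + (100/49)*μ^2 + ...; c2 = 10/7.
S_3 = c2*μ/(S_2 - 1) = 1 + (-10/7)*μ + ...; c3 = -10/7.


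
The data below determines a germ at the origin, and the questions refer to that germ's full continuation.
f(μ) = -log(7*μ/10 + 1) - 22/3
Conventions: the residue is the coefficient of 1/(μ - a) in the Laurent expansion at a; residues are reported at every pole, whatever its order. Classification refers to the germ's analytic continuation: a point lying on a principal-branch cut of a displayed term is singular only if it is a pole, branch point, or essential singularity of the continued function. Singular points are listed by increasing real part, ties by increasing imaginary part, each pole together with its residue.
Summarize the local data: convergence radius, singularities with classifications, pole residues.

Branch term (-1)*log(1 - μ/(-10/7)): its argument vanishes at μ = -10/7, a logarithmic branch point, modulus 10/7.
The radius of convergence is the smallest modulus among the singular points: 10/7.

Radius of convergence at 0: 10/7.
At -10/7: a logarithmic branch point.


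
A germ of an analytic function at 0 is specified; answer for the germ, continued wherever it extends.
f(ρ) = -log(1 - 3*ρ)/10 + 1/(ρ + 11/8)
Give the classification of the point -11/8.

The denominator factor ρ + 11/8 vanishes at -11/8 and appears to the power 1; the numerator there equals 1, nonzero, and no other factor vanishes.
The branch terms are analytic at this point.
Hence a pole whose order is the multiplicity, 1.

The point is a pole of order 1.


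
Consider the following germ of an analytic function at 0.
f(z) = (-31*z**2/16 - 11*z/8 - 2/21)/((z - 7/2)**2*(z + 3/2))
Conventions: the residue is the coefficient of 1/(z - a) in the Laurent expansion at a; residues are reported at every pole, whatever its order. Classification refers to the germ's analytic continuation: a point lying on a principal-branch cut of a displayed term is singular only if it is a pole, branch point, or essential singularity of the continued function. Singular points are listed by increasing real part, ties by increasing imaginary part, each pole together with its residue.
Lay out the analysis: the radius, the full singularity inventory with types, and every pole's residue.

Radius of convergence at 0: 3/2.
At -3/2: a pole of order 1; residue -643/6720.
At 7/2: a pole of order 2; residue -12377/6720.

Denominator factor (z + 3/2): pole of order 1 at -3/2, modulus 3/2.
Denominator factor (z - 7/2)^2: pole of order 2 at 7/2, modulus 7/2.
The radius of convergence is the smallest modulus among the singular points: 3/2.
At the order-1 pole -3/2 set g(z) = (z - (-3/2))*f(z) = (-31*z**2/16 - 11*z/8 - 2/21)/(z - 7/2)**2.
Simple pole: residue = g(a) at a = -3/2, which is -643/6720.
At the order-2 pole 7/2 set g(z) = (z - (7/2))^2*f(z) = (-31*z**2/16 - 11*z/8 - 2/21)/(z + 3/2).
Order-2 pole: residue = g'(a); g'(7/2) = -12377/6720, so the residue is -12377/6720.
List the singular points by increasing real part (a conjugate pair: the negative imaginary part first).


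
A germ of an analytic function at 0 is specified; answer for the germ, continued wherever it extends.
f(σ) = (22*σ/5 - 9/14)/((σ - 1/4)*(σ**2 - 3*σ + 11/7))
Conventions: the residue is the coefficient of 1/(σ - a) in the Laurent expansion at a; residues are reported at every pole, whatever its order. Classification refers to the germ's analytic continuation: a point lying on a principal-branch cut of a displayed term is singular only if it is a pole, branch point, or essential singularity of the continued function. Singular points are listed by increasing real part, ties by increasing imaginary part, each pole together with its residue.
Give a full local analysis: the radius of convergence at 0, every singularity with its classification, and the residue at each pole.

Denominator factor (σ**2 - 3*σ + 11/7): discriminant 19/7, real irrational roots 3/2 + (1/14)*sqrt(133) and 3/2 - (1/14)*sqrt(133); poles of order 1, moduli 3/2 + (1/14)*sqrt(133) and 3/2 - (1/14)*sqrt(133).
Denominator factor (σ - 1/4): pole of order 1 at 1/4, modulus 1/4.
The radius of convergence is the smallest modulus among the singular points: 1/4.
At the order-1 pole 1/4 set g(σ) = (σ - (1/4))*f(σ) = (22*σ/5 - 9/14)/(σ**2 - 3*σ + 11/7).
Simple pole: residue = g(a) at a = 1/4, which is 256/495.
The factor σ**2 - 3*σ + 11/7 splits as (σ - a)(σ - a') with a = 3/2 - (1/14)*sqrt(133), a' = 3/2 + (1/14)*sqrt(133). At the order-1 pole a set g(σ) = (σ - a)*f(σ) = [(22*σ/5 - 9/14)/(σ - 1/4)] / (σ - a').
Simple pole: residue = g(a) at a = 3/2 - (1/14)*sqrt(133), which is -128/495 - (2498/9405)*sqrt(133).
The factor σ**2 - 3*σ + 11/7 splits as (σ - a)(σ - a') with a = 3/2 + (1/14)*sqrt(133), a' = 3/2 - (1/14)*sqrt(133). At the order-1 pole a set g(σ) = (σ - a)*f(σ) = [(22*σ/5 - 9/14)/(σ - 1/4)] / (σ - a').
Simple pole: residue = g(a) at a = 3/2 + (1/14)*sqrt(133), which is -128/495 + (2498/9405)*sqrt(133).
List the singular points by increasing real part (a conjugate pair: the negative imaginary part first).

Radius of convergence at 0: 1/4.
At 1/4: a pole of order 1; residue 256/495.
At 3/2 - (1/14)*sqrt(133): a pole of order 1; residue -128/495 - (2498/9405)*sqrt(133).
At 3/2 + (1/14)*sqrt(133): a pole of order 1; residue -128/495 + (2498/9405)*sqrt(133).


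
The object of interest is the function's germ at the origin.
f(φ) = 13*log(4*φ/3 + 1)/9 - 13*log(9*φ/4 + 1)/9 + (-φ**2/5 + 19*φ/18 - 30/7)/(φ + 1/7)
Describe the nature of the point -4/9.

The point is a logarithmic branch point.

The term (-13/9)*log(1 - φ/(-4/9)) has argument 1 - -4/9/(-4/9) = 0 at -4/9: a logarithmic (infinitely-sheeted) branch point; the remaining terms are analytic or single-valued there.


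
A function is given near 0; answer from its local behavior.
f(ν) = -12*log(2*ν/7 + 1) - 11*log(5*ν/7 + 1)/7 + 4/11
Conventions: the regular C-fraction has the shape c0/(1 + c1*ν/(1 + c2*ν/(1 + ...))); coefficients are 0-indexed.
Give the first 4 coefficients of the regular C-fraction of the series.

The regular C-fraction coefficients are [4/11, 2453/196, -538465/43708, -705961/360233085].

Taylor coefficients (expand at 0): a_0 = 4/11, a_1 = -223/49, a_2 = 611/686, a_3 = -2047/7203.
c0 = a_0 = 4/11. Peel one level at a time: if S = 1 + c*ν/S' with S'(0) = 1, then c is the ν-coefficient of S and S' = c*ν/(S - 1).
S_1 = c0/f = 1 + (2453/196)*ν + (5923115/38416)*ν^2 + ...; c1 = 2453/196.
S_2 = c1*ν/(S_1 - 1) = 1 + (-538465/43708)*ν + (-705961/29240652)*ν^2 + ...; c2 = -538465/43708.
S_3 = c2*ν/(S_2 - 1) = 1 + (-705961/360233085)*ν + ...; c3 = -705961/360233085.


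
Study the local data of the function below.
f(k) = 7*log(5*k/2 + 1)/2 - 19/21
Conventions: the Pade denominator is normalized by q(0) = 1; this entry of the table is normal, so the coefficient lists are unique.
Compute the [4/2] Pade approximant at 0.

The Pade approximant has numerator coefficients [-19/21, 1445/252, 5365/336, 175/48, -875/1152]; denominator coefficients [1, 10/3, 5/2].

Taylor coefficients needed (expand at 0): a_0 = -19/21, a_1 = 35/4, a_2 = -175/16, a_3 = 875/48, a_4 = -4375/128, a_5 = 4375/64, a_6 = -109375/768.
Write the denominator as Q(k) = 1 + q1*k + q2*k^2. Requiring Q*f - P = O(k^7) with deg P <= 4 kills the coefficients of k^5..k^6 in Q*f:
  k^5: a_5 + q1*a_4 + q2*a_3 = 0, i.e. 4375/64 + (-4375/128)*q1 + (875/48)*q2 = 0.
  k^6: a_6 + q1*a_5 + q2*a_4 = 0, i.e. -109375/768 + (4375/64)*q1 + (-4375/128)*q2 = 0.
Solving this linear system: q1 = 10/3, q2 = 5/2.
The numerator is Q*f truncated at degree 4: P0 = a_0 = -19/21; P1 = a_1 + q1*a_0 = 1445/252; P2 = a_2 + q1*a_1 + q2*a_0 = 5365/336; P3 = a_3 + q1*a_2 + q2*a_1 = 175/48; P4 = a_4 + q1*a_3 + q2*a_2 = -875/1152.


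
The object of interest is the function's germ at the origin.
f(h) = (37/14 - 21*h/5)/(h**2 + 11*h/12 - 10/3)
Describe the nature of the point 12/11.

Denominator factors: h**2 + 11*h/12 - 10/3 = -415/363 at h = 12/11 — none vanishes.
So the germ continues analytically to 12/11.

The point is a regular point.


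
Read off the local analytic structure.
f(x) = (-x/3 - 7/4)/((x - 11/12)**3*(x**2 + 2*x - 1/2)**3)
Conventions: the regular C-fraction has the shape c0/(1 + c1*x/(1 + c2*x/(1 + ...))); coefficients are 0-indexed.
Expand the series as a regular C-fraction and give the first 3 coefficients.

The regular C-fraction coefficients are [-24192/1331, -3572/231, 2342237/412566].

Taylor coefficients (expand at 0): a_0 = -24192/1331, a_1 = -4114944/14641, a_2 = -442955520/161051.
c0 = a_0 = -24192/1331. Peel one level at a time: if S = 1 + c*x/S' with S'(0) = 1, then c is the x-coefficient of S and S' = c*x/(S - 1).
S_1 = c0/f = 1 + (-3572/231)*x + (4684474/53361)*x^2 + ...; c1 = -3572/231.
S_2 = c1*x/(S_1 - 1) = 1 + (2342237/412566)*x + ...; c2 = 2342237/412566.


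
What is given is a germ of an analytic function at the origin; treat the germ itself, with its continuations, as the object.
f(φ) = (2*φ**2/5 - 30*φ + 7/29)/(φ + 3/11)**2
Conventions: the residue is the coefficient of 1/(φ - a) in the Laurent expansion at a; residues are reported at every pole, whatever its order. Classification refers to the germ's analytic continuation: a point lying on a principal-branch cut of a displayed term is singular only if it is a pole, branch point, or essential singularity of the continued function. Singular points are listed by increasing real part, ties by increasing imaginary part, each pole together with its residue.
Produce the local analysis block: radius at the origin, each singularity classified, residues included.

Denominator factor (φ + 3/11)^2: pole of order 2 at -3/11, modulus 3/11.
The radius of convergence is the smallest modulus among the singular points: 3/11.
At the order-2 pole -3/11 set g(φ) = (φ - (-3/11))^2*f(φ) = 2*φ**2/5 - 30*φ + 7/29.
Order-2 pole: residue = g'(a); g'(-3/11) = -1662/55, so the residue is -1662/55.

Radius of convergence at 0: 3/11.
At -3/11: a pole of order 2; residue -1662/55.


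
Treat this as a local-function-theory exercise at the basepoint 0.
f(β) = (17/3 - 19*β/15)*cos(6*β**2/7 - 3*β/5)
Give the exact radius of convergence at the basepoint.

The radius of convergence is infinite.

The factor cos(6*β**2/7 - 3*β/5) is entire and contributes no finite singular point.
The polynomial part has no poles.
No finite singular points: the Taylor series at 0 converges everywhere.


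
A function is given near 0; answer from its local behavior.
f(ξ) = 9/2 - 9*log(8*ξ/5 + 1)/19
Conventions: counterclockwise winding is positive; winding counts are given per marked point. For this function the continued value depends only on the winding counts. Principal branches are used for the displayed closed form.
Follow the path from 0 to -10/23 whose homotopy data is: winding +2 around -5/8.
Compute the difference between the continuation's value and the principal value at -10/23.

Continued minus principal equals -(36/19)*pi*i.

The rational part is single-valued and drops out of the difference; each branch term changes only by its own monodromy.
(-9/19)*log(1 - ξ/(-5/8)): each positive loop around -5/8 adds 2*pi*i to the log, so winding +2 contributes (-9/19)*(2)*2*pi*i = -(36/19)*pi*i.
Summing the contributions at ξ = -10/23 gives -(36/19)*pi*i.


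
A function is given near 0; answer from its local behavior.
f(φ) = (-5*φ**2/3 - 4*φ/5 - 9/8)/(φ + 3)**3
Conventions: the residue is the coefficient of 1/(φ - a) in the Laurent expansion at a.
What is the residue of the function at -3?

The residue is -5/3.

At the order-3 pole -3 set g(φ) = (φ - (-3))^3*f(φ) = -5*φ**2/3 - 4*φ/5 - 9/8.
Order-3 pole: residue = g''(a)/2; g''(-3) = -10/3, so the residue is -5/3.


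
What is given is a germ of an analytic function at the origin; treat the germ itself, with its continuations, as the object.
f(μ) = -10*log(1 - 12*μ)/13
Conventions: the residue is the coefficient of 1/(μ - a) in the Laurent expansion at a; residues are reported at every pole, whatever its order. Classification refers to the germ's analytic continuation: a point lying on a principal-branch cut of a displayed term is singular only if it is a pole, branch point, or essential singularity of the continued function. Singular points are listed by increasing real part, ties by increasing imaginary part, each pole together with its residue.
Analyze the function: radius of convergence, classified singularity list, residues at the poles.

Branch term (-10/13)*log(1 - μ/(1/12)): its argument vanishes at μ = 1/12, a logarithmic branch point, modulus 1/12.
The radius of convergence is the smallest modulus among the singular points: 1/12.

Radius of convergence at 0: 1/12.
At 1/12: a logarithmic branch point.


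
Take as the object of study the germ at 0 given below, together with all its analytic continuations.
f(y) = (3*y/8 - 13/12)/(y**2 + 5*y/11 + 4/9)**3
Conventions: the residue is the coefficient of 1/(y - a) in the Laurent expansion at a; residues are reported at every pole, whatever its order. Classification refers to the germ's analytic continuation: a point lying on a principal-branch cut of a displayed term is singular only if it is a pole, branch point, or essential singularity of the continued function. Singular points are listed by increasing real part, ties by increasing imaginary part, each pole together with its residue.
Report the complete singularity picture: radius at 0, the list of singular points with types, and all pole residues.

Denominator factor (y**2 + 5*y/11 + 4/9)^3: discriminant -1711/1089, complex-conjugate roots (-5/22) + ((1/66)*sqrt(1711))*i and (-5/22) - ((1/66)*sqrt(1711))*i; poles of order 3, moduli 2/3 and 2/3.
The radius of convergence is the smallest modulus among the singular points: 2/3.
The factor y**2 + 5*y/11 + 4/9 splits as (y - a)(y - a') with a = (-5/22) - ((1/66)*sqrt(1711))*i, a' = (-5/22) + ((1/66)*sqrt(1711))*i. At the order-3 pole a set g(y) = (y - a)^3*f(y) = [3*y/8 - 13/12] / (y - a')^3.
Order-3 pole: residue = g''(a)/2; g''((-5/22) - ((1/66)*sqrt(1711))*i) = -((2195139771/20035953724)*sqrt(1711))*i, so the residue is -((2195139771/40071907448)*sqrt(1711))*i.
The factor y**2 + 5*y/11 + 4/9 splits as (y - a)(y - a') with a = (-5/22) + ((1/66)*sqrt(1711))*i, a' = (-5/22) - ((1/66)*sqrt(1711))*i. At the order-3 pole a set g(y) = (y - a)^3*f(y) = [3*y/8 - 13/12] / (y - a')^3.
Order-3 pole: residue = g''(a)/2; g''((-5/22) + ((1/66)*sqrt(1711))*i) = ((2195139771/20035953724)*sqrt(1711))*i, so the residue is ((2195139771/40071907448)*sqrt(1711))*i.
List the singular points by increasing real part (a conjugate pair: the negative imaginary part first).

Radius of convergence at 0: 2/3.
At (-5/22) - ((1/66)*sqrt(1711))*i: a pole of order 3; residue -((2195139771/40071907448)*sqrt(1711))*i.
At (-5/22) + ((1/66)*sqrt(1711))*i: a pole of order 3; residue ((2195139771/40071907448)*sqrt(1711))*i.


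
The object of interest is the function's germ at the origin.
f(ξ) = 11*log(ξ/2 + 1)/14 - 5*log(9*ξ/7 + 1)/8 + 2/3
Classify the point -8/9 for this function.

There is no denominator, hence no pole anywhere.
Branch term log(1 - ξ/(-7/9)): argument at -8/9 is -1/7, nonzero, so -8/9 is not its branch point (a point on a principal cut is still regular for the continued germ).
Branch term log(1 - ξ/(-2)): argument at -8/9 is 5/9, nonzero, so -8/9 is not its branch point (a point on a principal cut is still regular for the continued germ).
So the germ continues analytically to -8/9.

The point is a regular point.


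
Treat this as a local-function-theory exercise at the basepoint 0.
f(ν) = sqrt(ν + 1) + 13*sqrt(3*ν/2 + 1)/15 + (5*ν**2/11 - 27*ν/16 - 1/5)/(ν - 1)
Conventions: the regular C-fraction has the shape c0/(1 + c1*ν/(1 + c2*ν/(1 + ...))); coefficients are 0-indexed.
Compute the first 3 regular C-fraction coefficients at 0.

The regular C-fraction coefficients are [31/15, -729/496, 1484113/1325808].

Taylor coefficients (expand at 0): a_0 = 31/15, a_1 = 243/80, a_2 = 1873/1760.
c0 = a_0 = 31/15. Peel one level at a time: if S = 1 + c*ν/S' with S'(0) = 1, then c is the ν-coefficient of S and S' = c*ν/(S - 1).
S_1 = c0/f = 1 + (-729/496)*ν + (4452339/2706176)*ν^2 + ...; c1 = -729/496.
S_2 = c1*ν/(S_1 - 1) = 1 + (1484113/1325808)*ν + ...; c2 = 1484113/1325808.


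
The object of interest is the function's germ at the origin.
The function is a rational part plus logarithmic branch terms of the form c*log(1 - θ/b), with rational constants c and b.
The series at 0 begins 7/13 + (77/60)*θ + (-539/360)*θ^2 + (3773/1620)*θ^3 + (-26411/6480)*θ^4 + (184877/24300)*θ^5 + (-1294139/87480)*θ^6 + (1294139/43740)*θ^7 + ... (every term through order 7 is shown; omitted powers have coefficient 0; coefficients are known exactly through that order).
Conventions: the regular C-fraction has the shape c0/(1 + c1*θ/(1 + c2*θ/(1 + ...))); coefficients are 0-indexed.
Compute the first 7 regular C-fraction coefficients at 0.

Taylor coefficients (read off): a_0 = 7/13, a_1 = 77/60, a_2 = -539/360, a_3 = 3773/1620, a_4 = -26411/6480, a_5 = 184877/24300, a_6 = -1294139/87480.
c0 = a_0 = 7/13. Peel one level at a time: if S = 1 + c*θ/S' with S'(0) = 1, then c is the θ-coefficient of S and S' = c*θ/(S - 1).
S_1 = c0/f = 1 + (-143/60)*θ + (10153/1200)*θ^2 + ...; c1 = -143/60.
S_2 = c1*θ/(S_1 - 1) = 1 + (71/20)*θ + (-49/108)*θ^2 + ...; c2 = 71/20.
S_3 = c2*θ/(S_2 - 1) = 1 + (245/1917)*θ + (-975835/7349778)*θ^2 + ...; c3 = 245/1917.
S_4 = c3*θ/(S_3 - 1) = 1 + (3983/3834)*θ + (-49/135)*θ^2 + ...; c4 = 3983/3834.
S_5 = c4*θ/(S_4 - 1) = 1 + (994/2845)*θ + (-6933647/24282075)*θ^2 + ...; c5 = 994/2845.
S_6 = c5*θ/(S_5 - 1) = 1 + (13951/17070)*θ + ...; c6 = 13951/17070.

The regular C-fraction coefficients are [7/13, -143/60, 71/20, 245/1917, 3983/3834, 994/2845, 13951/17070].


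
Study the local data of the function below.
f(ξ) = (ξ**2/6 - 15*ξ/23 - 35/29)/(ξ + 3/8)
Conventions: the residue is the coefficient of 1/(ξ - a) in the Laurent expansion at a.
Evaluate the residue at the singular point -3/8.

The residue is -80159/85376.

At the order-1 pole -3/8 set g(ξ) = (ξ - (-3/8))*f(ξ) = ξ**2/6 - 15*ξ/23 - 35/29.
Simple pole: residue = g(a) at a = -3/8, which is -80159/85376.


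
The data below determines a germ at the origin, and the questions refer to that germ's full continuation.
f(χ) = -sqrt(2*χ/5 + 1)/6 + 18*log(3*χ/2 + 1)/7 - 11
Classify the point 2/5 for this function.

There is no denominator, hence no pole anywhere.
Branch term sqrt(1 - χ/(-5/2)): argument at 2/5 is 29/25, nonzero, so 2/5 is not its branch point (a point on a principal cut is still regular for the continued germ).
Branch term log(1 - χ/(-2/3)): argument at 2/5 is 8/5, nonzero, so 2/5 is not its branch point (a point on a principal cut is still regular for the continued germ).
So the germ continues analytically to 2/5.

The point is a regular point.


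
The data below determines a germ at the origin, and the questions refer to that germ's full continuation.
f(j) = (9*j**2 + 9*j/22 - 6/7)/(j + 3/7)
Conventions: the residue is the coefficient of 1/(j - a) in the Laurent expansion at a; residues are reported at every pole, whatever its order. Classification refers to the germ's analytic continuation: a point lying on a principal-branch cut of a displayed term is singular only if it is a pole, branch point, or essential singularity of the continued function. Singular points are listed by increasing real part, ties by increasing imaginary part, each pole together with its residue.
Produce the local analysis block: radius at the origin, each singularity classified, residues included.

Denominator factor (j + 3/7): pole of order 1 at -3/7, modulus 3/7.
The radius of convergence is the smallest modulus among the singular points: 3/7.
At the order-1 pole -3/7 set g(j) = (j - (-3/7))*f(j) = 9*j**2 + 9*j/22 - 6/7.
Simple pole: residue = g(a) at a = -3/7, which is 669/1078.

Radius of convergence at 0: 3/7.
At -3/7: a pole of order 1; residue 669/1078.


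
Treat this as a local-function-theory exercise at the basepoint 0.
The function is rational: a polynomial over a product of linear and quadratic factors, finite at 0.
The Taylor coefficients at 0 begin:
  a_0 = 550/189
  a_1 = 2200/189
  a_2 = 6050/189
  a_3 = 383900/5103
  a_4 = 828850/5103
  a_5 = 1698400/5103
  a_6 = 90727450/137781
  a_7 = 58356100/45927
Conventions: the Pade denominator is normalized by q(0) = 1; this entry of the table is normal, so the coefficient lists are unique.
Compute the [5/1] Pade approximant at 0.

The Pade approximant has numerator coefficients [550/189, 46349875/7879032, 17689375/1969758, 3471875/291816, 1444609375/106366932, 2439765625/212733864]; denominator coefficients [1, -164959/83376].

Taylor coefficients needed (read off): a_0 = 550/189, a_1 = 2200/189, a_2 = 6050/189, a_3 = 383900/5103, a_4 = 828850/5103, a_5 = 1698400/5103, a_6 = 90727450/137781.
Write the denominator as Q(θ) = 1 + q1*θ. Requiring Q*f - P = O(θ^7) with deg P <= 5 kills the coefficients of θ^6..θ^6 in Q*f:
  θ^6: a_6 + q1*a_5 = 0, i.e. 90727450/137781 + (1698400/5103)*q1 = 0.
Solving this linear system: q1 = -164959/83376.
The numerator is Q*f truncated at degree 5: P0 = a_0 = 550/189; P1 = a_1 + q1*a_0 = 46349875/7879032; P2 = a_2 + q1*a_1 = 17689375/1969758; P3 = a_3 + q1*a_2 = 3471875/291816; P4 = a_4 + q1*a_3 = 1444609375/106366932; P5 = a_5 + q1*a_4 = 2439765625/212733864.


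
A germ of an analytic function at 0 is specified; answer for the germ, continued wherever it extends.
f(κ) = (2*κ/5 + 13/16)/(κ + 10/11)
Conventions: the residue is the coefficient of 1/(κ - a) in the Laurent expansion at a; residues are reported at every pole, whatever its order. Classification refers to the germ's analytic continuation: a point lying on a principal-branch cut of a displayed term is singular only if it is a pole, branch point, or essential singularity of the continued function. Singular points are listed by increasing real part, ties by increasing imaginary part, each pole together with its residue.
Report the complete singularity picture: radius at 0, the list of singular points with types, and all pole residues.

Radius of convergence at 0: 10/11.
At -10/11: a pole of order 1; residue 79/176.

Denominator factor (κ + 10/11): pole of order 1 at -10/11, modulus 10/11.
The radius of convergence is the smallest modulus among the singular points: 10/11.
At the order-1 pole -10/11 set g(κ) = (κ - (-10/11))*f(κ) = 2*κ/5 + 13/16.
Simple pole: residue = g(a) at a = -10/11, which is 79/176.


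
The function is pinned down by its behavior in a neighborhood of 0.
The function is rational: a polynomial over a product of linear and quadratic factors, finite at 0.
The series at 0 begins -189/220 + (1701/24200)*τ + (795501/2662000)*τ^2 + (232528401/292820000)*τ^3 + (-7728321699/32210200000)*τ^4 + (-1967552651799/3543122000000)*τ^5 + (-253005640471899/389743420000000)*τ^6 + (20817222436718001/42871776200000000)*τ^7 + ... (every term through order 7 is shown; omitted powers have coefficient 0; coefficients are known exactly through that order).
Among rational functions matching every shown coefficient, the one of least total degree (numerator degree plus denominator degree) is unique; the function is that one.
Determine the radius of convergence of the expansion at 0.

No rational of total degree below 3 reproduces all 8 coefficients; solving the [0/3] Pade equations on them gives f(τ) = -7/(8*(τ + 10/9)*(τ**2 - 3*τ/4 + 11/12)), whose expansion matches every shown term.
Denominator factor (τ + 10/9): pole of order 1 at -10/9, modulus 10/9.
Denominator factor (τ**2 - 3*τ/4 + 11/12): discriminant -149/48, complex-conjugate roots (3/8) + ((1/24)*sqrt(447))*i and (3/8) - ((1/24)*sqrt(447))*i; poles of order 1, moduli (1/6)*sqrt(33) and (1/6)*sqrt(33).
The radius of convergence is the smallest modulus among the singular points: (1/6)*sqrt(33).

The radius of convergence is (1/6)*sqrt(33).


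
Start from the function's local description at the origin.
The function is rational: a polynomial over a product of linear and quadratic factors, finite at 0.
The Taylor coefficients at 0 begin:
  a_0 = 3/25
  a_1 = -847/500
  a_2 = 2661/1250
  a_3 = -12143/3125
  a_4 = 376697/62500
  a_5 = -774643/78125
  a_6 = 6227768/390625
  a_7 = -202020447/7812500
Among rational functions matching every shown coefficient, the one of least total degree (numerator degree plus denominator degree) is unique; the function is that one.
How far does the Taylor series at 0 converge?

The radius of convergence is -1/2 + (1/2)*sqrt(5).

No rational of total degree below 4 reproduces all 8 coefficients; solving the [1/3] Pade equations on them gives f(d) = (31*d/4 - 3/5)/((d + 5)*(d**2 - d - 1)), whose expansion matches every shown term.
Denominator factor (d**2 - d - 1): discriminant 5, real irrational roots 1/2 + (1/2)*sqrt(5) and 1/2 - (1/2)*sqrt(5); poles of order 1, moduli 1/2 + (1/2)*sqrt(5) and -1/2 + (1/2)*sqrt(5).
Denominator factor (d + 5): pole of order 1 at -5, modulus 5.
The radius of convergence is the smallest modulus among the singular points: -1/2 + (1/2)*sqrt(5).


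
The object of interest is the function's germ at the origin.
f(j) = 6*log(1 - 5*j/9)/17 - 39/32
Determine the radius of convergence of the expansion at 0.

The radius of convergence is 9/5.

Branch term (6/17)*log(1 - j/(9/5)): its argument vanishes at j = 9/5, a logarithmic branch point, modulus 9/5.
The radius of convergence is the smallest modulus among the singular points: 9/5.


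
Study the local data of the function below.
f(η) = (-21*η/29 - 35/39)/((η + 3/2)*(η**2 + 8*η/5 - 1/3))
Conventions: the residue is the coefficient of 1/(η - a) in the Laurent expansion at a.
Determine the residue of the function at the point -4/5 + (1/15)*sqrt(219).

The factor η**2 + 8*η/5 - 1/3 splits as (η - a)(η - a') with a = -4/5 + (1/15)*sqrt(219), a' = -4/5 - (1/15)*sqrt(219). At the order-1 pole a set g(η) = (η - a)*f(η) = [(-21*η/29 - 35/39)/(η + 3/2)] / (η - a').
Simple pole: residue = g(a) at a = -4/5 + (1/15)*sqrt(219), which is 2135/10933 - (27265/798109)*sqrt(219).

The residue is 2135/10933 - (27265/798109)*sqrt(219).


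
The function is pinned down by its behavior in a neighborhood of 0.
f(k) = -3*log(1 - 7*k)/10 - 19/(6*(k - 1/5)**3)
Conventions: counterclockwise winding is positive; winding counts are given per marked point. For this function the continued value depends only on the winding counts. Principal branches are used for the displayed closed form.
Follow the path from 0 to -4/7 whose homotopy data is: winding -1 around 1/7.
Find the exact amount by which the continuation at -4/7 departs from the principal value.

The rational part is single-valued and drops out of the difference; each branch term changes only by its own monodromy.
(-3/10)*log(1 - k/(1/7)): each positive loop around 1/7 adds 2*pi*i to the log, so winding -1 contributes (-3/10)*(-1)*2*pi*i = (3/5)*pi*i.
Summing the contributions at k = -4/7 gives (3/5)*pi*i.

Continued minus principal equals (3/5)*pi*i.


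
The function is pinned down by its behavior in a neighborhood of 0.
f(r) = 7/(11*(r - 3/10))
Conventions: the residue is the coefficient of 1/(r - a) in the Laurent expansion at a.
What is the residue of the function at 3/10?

At the order-1 pole 3/10 set g(r) = (r - (3/10))*f(r) = 7/11.
Simple pole: residue = g(a) at a = 3/10, which is 7/11.

The residue is 7/11.


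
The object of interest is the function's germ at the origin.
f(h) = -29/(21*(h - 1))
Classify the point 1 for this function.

The denominator factor h - 1 vanishes at 1 and appears to the power 1; the numerator there equals -29/21, nonzero, and no other factor vanishes.
Hence a pole whose order is the multiplicity, 1.

The point is a pole of order 1.


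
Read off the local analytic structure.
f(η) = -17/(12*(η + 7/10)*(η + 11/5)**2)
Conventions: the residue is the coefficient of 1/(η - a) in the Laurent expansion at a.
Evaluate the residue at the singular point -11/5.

The residue is 17/27.

At the order-2 pole -11/5 set g(η) = (η - (-11/5))^2*f(η) = -17/(12*(η + 7/10)).
Order-2 pole: residue = g'(a); g'(-11/5) = 17/27, so the residue is 17/27.
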